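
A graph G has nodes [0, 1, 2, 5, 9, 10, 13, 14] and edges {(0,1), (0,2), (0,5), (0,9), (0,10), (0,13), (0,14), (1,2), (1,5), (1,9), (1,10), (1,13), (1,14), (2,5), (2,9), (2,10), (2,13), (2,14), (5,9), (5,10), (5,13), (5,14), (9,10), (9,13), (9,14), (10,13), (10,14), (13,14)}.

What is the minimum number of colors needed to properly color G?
χ(G) = 8

Clique number ω(G) = 8 (lower bound: χ ≥ ω).
The clique on [0, 1, 2, 5, 9, 10, 13, 14] has size 8, forcing χ ≥ 8, and the coloring below uses 8 colors, so χ(G) = 8.
A valid 8-coloring: color 1: [10]; color 2: [9]; color 3: [0]; color 4: [13]; color 5: [2]; color 6: [5]; color 7: [1]; color 8: [14].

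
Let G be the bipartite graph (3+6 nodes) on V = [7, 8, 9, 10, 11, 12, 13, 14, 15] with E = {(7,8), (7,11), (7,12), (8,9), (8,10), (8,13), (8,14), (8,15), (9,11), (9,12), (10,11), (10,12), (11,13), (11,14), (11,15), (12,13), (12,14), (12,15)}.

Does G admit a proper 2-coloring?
Yes, G is 2-colorable

A valid 2-coloring: color 1: [8, 11, 12]; color 2: [7, 9, 10, 13, 14, 15].
(χ(G) = 2 ≤ 2.)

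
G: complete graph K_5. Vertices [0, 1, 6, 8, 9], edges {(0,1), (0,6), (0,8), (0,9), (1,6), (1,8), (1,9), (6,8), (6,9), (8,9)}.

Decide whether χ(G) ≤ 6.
Yes, G is 6-colorable

A valid 6-coloring: color 1: [8]; color 2: [0]; color 3: [6]; color 4: [9]; color 5: [1].
(χ(G) = 5 ≤ 6.)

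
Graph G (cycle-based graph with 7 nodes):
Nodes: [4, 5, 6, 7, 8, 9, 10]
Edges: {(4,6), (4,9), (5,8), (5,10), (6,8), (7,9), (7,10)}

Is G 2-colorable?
No, G is not 2-colorable

Odd cycle [7, 10, 5, 8, 6, 4, 9] needs 3 colors (χ ≥ 3).
Hence χ(G) ≥ 3 > 2, so no proper 2-coloring exists.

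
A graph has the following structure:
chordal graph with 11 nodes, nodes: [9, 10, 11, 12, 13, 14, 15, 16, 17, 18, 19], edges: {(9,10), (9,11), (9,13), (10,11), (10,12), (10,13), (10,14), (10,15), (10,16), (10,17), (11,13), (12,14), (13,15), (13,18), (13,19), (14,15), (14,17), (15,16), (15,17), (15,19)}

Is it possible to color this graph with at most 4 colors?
A valid 4-coloring: color 1: [10, 18, 19]; color 2: [9, 12, 15]; color 3: [13, 14, 16]; color 4: [11, 17].
(χ(G) = 4 ≤ 4.)

Yes, G is 4-colorable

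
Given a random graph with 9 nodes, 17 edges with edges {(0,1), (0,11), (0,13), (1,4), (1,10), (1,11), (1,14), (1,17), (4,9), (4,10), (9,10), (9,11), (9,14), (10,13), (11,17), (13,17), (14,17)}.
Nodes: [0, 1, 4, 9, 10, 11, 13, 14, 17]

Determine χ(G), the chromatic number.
Clique number ω(G) = 3 (lower bound: χ ≥ ω).
The clique on [1, 4, 10] has size 3, forcing χ ≥ 3, and the coloring below uses 3 colors, so χ(G) = 3.
A valid 3-coloring: color 1: [1, 9, 13]; color 2: [0, 10, 17]; color 3: [4, 11, 14].

χ(G) = 3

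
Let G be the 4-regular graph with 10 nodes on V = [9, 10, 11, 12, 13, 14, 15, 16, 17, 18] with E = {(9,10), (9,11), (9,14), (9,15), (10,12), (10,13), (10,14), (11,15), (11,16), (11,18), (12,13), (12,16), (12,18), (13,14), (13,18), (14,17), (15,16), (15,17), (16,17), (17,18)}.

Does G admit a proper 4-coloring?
A valid 4-coloring: color 1: [12, 14, 15]; color 2: [11, 13, 17]; color 3: [10, 16, 18]; color 4: [9].
(χ(G) = 4 ≤ 4.)

Yes, G is 4-colorable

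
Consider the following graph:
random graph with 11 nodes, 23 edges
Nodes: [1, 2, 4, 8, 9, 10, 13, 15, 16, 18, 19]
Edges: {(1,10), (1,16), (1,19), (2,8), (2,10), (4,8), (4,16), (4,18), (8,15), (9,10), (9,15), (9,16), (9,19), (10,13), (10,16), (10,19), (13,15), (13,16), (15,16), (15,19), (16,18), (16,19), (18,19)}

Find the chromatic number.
Clique number ω(G) = 4 (lower bound: χ ≥ ω).
The clique on [1, 10, 16, 19] has size 4, forcing χ ≥ 4, and the coloring below uses 4 colors, so χ(G) = 4.
A valid 4-coloring: color 1: [8, 16]; color 2: [2, 4, 13, 19]; color 3: [10, 15, 18]; color 4: [1, 9].

χ(G) = 4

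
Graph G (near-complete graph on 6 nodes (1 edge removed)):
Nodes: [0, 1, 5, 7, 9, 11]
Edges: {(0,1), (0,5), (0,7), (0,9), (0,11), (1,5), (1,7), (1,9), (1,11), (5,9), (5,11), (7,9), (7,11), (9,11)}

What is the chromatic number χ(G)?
Clique number ω(G) = 5 (lower bound: χ ≥ ω).
The clique on [0, 1, 5, 9, 11] has size 5, forcing χ ≥ 5, and the coloring below uses 5 colors, so χ(G) = 5.
A valid 5-coloring: color 1: [9]; color 2: [0]; color 3: [11]; color 4: [1]; color 5: [5, 7].

χ(G) = 5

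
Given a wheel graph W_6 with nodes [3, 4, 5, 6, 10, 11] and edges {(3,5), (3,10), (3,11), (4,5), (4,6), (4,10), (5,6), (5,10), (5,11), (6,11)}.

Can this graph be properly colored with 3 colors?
No, G is not 3-colorable

Odd cycle [11, 6, 4, 10, 3] needs 3 colors (χ ≥ 3).
Vertex 5 is adjacent to every vertex of [3, 4, 6, 10, 11], which already need 3 colors among themselves, so 5 needs a new color (χ ≥ 4).
Hence χ(G) ≥ 4 > 3, so no proper 3-coloring exists.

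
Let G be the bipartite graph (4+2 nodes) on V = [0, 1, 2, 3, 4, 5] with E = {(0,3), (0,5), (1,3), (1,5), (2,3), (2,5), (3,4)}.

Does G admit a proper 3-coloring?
Yes, G is 3-colorable

A valid 3-coloring: color 1: [3, 5]; color 2: [0, 1, 2, 4].
(χ(G) = 2 ≤ 3.)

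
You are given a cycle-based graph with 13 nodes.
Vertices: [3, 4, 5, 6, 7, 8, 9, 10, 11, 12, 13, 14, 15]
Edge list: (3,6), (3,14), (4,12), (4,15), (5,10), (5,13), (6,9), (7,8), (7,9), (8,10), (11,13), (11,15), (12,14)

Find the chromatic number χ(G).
Clique number ω(G) = 2 (lower bound: χ ≥ ω).
Odd cycle [15, 4, 12, 14, 3, 6, 9, 7, 8, 10, 5, 13, 11] needs 3 colors (χ ≥ 3).
The coloring below uses 3 colors, so χ(G) = 3.
A valid 3-coloring: color 1: [3, 8, 9, 12, 13, 15]; color 2: [4, 6, 7, 10, 11, 14]; color 3: [5].

χ(G) = 3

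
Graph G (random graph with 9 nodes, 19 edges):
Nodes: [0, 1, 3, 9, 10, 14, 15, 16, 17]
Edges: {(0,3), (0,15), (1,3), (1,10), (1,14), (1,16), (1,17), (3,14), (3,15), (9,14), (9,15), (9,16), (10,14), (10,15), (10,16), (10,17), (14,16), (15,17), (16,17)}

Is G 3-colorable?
The clique on vertices [1, 10, 16, 17] has size 4 > 3, so it alone needs 4 colors.

No, G is not 3-colorable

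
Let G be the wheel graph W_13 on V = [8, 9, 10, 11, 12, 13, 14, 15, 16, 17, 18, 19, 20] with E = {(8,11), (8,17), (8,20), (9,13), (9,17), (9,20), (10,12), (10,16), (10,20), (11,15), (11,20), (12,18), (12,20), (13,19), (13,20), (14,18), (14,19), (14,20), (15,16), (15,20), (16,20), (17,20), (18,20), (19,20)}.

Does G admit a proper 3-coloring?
Yes, G is 3-colorable

A valid 3-coloring: color 1: [20]; color 2: [11, 12, 13, 14, 16, 17]; color 3: [8, 9, 10, 15, 18, 19].
(χ(G) = 3 ≤ 3.)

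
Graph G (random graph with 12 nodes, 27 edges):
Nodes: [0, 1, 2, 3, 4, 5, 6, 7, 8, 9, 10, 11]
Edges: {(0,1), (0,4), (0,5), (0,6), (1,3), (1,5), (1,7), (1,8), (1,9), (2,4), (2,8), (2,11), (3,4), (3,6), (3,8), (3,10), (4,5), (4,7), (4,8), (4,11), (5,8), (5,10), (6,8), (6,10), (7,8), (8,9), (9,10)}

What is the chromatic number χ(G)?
Clique number ω(G) = 3 (lower bound: χ ≥ ω).
The clique on [0, 1, 5] has size 3, forcing χ ≥ 3, and the coloring below uses 3 colors, so χ(G) = 3.
A valid 3-coloring: color 1: [0, 8, 10, 11]; color 2: [1, 4, 6]; color 3: [2, 3, 5, 7, 9].

χ(G) = 3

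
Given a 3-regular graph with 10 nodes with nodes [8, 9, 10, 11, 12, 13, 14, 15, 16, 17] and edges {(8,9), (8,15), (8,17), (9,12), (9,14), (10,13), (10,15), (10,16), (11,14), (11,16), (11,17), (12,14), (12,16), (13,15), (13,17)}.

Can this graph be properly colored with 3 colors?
A valid 3-coloring: color 1: [9, 15, 16, 17]; color 2: [8, 10, 11, 12]; color 3: [13, 14].
(χ(G) = 3 ≤ 3.)

Yes, G is 3-colorable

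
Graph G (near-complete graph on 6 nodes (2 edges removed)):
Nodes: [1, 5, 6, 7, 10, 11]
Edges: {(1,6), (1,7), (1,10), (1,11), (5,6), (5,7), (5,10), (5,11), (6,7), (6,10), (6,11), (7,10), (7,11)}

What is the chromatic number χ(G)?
χ(G) = 4

Clique number ω(G) = 4 (lower bound: χ ≥ ω).
The clique on [1, 6, 7, 10] has size 4, forcing χ ≥ 4, and the coloring below uses 4 colors, so χ(G) = 4.
A valid 4-coloring: color 1: [6]; color 2: [7]; color 3: [1, 5]; color 4: [10, 11].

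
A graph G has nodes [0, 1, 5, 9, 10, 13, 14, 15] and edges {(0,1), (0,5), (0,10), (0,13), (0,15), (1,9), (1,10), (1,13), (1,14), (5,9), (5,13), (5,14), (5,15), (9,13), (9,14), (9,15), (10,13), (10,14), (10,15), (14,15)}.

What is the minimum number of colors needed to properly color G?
χ(G) = 4

Clique number ω(G) = 4 (lower bound: χ ≥ ω).
The clique on [0, 1, 10, 13] has size 4, forcing χ ≥ 4, and the coloring below uses 4 colors, so χ(G) = 4.
A valid 4-coloring: color 1: [5, 10]; color 2: [0, 9]; color 3: [1, 15]; color 4: [13, 14].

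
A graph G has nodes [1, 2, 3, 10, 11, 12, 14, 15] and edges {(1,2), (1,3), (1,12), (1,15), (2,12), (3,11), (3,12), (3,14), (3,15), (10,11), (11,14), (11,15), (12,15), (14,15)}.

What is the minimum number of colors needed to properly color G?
Clique number ω(G) = 4 (lower bound: χ ≥ ω).
The clique on [1, 3, 12, 15] has size 4, forcing χ ≥ 4, and the coloring below uses 4 colors, so χ(G) = 4.
A valid 4-coloring: color 1: [2, 10, 15]; color 2: [3]; color 3: [11, 12]; color 4: [1, 14].

χ(G) = 4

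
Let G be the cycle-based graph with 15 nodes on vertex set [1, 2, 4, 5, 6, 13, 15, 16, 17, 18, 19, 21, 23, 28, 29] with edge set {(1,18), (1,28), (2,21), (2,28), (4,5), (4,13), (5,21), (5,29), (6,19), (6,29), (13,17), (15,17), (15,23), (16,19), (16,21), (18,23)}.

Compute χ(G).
χ(G) = 3

Clique number ω(G) = 2 (lower bound: χ ≥ ω).
Odd cycle [21, 5, 4, 13, 17, 15, 23, 18, 1, 28, 2] needs 3 colors (χ ≥ 3).
The coloring below uses 3 colors, so χ(G) = 3.
A valid 3-coloring: color 1: [4, 17, 19, 21, 23, 28, 29]; color 2: [2, 5, 6, 13, 15, 16, 18]; color 3: [1].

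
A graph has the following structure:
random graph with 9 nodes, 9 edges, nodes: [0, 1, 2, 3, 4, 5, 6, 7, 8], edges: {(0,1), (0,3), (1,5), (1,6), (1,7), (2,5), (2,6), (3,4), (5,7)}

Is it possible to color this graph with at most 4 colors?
Yes, G is 4-colorable

A valid 4-coloring: color 1: [1, 2, 3, 8]; color 2: [0, 4, 5, 6]; color 3: [7].
(χ(G) = 3 ≤ 4.)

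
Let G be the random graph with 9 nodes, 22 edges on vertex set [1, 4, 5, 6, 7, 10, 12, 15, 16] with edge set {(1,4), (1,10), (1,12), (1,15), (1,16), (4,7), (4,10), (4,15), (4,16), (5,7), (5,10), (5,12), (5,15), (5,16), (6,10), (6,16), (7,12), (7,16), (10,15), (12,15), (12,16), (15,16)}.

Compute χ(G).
Clique number ω(G) = 4 (lower bound: χ ≥ ω).
The clique on [1, 4, 15, 16] has size 4, forcing χ ≥ 4, and the coloring below uses 4 colors, so χ(G) = 4.
A valid 4-coloring: color 1: [10, 16]; color 2: [6, 7, 15]; color 3: [1, 5]; color 4: [4, 12].

χ(G) = 4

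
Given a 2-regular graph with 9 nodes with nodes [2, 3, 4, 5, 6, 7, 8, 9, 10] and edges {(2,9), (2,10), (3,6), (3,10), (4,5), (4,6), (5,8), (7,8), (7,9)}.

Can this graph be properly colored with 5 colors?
A valid 5-coloring: color 1: [4, 8, 9, 10]; color 2: [2, 3, 5, 7]; color 3: [6].
(χ(G) = 3 ≤ 5.)

Yes, G is 5-colorable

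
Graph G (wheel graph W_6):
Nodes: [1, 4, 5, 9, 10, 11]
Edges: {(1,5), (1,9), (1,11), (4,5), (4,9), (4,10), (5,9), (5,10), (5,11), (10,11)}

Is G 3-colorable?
Odd cycle [4, 9, 1, 11, 10] needs 3 colors (χ ≥ 3).
Vertex 5 is adjacent to every vertex of [1, 4, 9, 10, 11], which already need 3 colors among themselves, so 5 needs a new color (χ ≥ 4).
Hence χ(G) ≥ 4 > 3, so no proper 3-coloring exists.

No, G is not 3-colorable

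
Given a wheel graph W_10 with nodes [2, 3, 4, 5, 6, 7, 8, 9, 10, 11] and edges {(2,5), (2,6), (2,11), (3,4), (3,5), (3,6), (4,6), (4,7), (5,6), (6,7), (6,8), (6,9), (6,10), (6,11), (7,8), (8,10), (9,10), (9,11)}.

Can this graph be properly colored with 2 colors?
The clique on vertices [2, 6, 11] has size 3 > 2, so it alone needs 3 colors.

No, G is not 2-colorable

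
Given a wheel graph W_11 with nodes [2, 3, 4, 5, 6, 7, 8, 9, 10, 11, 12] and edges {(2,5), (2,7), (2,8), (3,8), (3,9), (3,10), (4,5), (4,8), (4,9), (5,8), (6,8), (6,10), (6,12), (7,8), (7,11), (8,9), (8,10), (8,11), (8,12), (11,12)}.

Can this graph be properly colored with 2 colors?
The clique on vertices [2, 5, 8] has size 3 > 2, so it alone needs 3 colors.

No, G is not 2-colorable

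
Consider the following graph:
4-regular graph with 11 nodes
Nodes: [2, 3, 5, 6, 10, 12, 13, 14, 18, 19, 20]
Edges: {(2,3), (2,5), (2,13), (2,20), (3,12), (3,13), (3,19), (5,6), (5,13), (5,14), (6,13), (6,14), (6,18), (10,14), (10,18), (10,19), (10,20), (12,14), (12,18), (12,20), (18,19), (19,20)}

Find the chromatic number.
χ(G) = 3

Clique number ω(G) = 3 (lower bound: χ ≥ ω).
The clique on [2, 3, 13] has size 3, forcing χ ≥ 3, and the coloring below uses 3 colors, so χ(G) = 3.
A valid 3-coloring: color 1: [2, 6, 10, 12]; color 2: [3, 5, 18, 20]; color 3: [13, 14, 19].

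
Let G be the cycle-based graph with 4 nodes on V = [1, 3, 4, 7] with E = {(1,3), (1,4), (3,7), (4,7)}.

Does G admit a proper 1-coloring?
No, G is not 1-colorable

Edge (1,3) forces its endpoints to differ, so 1 color is not enough.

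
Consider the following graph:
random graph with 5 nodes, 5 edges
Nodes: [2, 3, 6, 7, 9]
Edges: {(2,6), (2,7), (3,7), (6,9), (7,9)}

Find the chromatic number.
Clique number ω(G) = 2 (lower bound: χ ≥ ω).
The graph is bipartite (no odd cycle), so 2 colors suffice: χ(G) = 2.
A valid 2-coloring: color 1: [6, 7]; color 2: [2, 3, 9].

χ(G) = 2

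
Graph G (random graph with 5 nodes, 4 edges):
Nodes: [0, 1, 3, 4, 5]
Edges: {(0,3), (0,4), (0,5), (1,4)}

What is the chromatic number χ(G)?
χ(G) = 2

Clique number ω(G) = 2 (lower bound: χ ≥ ω).
The graph is bipartite (no odd cycle), so 2 colors suffice: χ(G) = 2.
A valid 2-coloring: color 1: [0, 1]; color 2: [3, 4, 5].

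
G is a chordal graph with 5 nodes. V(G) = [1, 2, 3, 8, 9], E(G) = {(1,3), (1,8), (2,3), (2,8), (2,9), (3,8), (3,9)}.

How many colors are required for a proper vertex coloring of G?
χ(G) = 3

Clique number ω(G) = 3 (lower bound: χ ≥ ω).
The clique on [1, 3, 8] has size 3, forcing χ ≥ 3, and the coloring below uses 3 colors, so χ(G) = 3.
A valid 3-coloring: color 1: [3]; color 2: [1, 2]; color 3: [8, 9].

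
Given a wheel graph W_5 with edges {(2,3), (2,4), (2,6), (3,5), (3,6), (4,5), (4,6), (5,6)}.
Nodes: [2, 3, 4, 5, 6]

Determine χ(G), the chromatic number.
χ(G) = 3

Clique number ω(G) = 3 (lower bound: χ ≥ ω).
The clique on [2, 3, 6] has size 3, forcing χ ≥ 3, and the coloring below uses 3 colors, so χ(G) = 3.
A valid 3-coloring: color 1: [6]; color 2: [3, 4]; color 3: [2, 5].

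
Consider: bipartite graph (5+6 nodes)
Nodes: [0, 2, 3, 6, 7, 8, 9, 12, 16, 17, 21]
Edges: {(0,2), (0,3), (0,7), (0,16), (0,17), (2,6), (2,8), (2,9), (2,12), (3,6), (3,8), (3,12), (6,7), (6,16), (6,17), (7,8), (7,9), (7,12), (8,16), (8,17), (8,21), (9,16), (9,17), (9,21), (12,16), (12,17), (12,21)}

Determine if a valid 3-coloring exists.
A valid 3-coloring: color 1: [0, 6, 8, 9, 12]; color 2: [2, 3, 7, 16, 17, 21].
(χ(G) = 2 ≤ 3.)

Yes, G is 3-colorable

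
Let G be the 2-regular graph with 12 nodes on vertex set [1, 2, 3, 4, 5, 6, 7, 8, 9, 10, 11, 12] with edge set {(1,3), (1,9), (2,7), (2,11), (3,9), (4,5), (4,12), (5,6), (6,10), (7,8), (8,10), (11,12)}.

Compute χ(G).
χ(G) = 3

Clique number ω(G) = 3 (lower bound: χ ≥ ω).
The clique on [1, 3, 9] has size 3, forcing χ ≥ 3, and the coloring below uses 3 colors, so χ(G) = 3.
A valid 3-coloring: color 1: [2, 5, 9, 10, 12]; color 2: [1, 4, 6, 8, 11]; color 3: [3, 7].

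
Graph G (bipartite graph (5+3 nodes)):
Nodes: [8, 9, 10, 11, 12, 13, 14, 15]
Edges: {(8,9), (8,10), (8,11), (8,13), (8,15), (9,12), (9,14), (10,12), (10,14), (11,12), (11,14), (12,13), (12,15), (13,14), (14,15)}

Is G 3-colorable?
A valid 3-coloring: color 1: [8, 12, 14]; color 2: [9, 10, 11, 13, 15].
(χ(G) = 2 ≤ 3.)

Yes, G is 3-colorable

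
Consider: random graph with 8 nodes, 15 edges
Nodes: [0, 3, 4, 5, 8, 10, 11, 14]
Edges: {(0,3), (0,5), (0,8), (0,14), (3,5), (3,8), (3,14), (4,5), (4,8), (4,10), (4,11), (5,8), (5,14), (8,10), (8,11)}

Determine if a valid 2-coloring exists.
No, G is not 2-colorable

The clique on vertices [0, 3, 5, 8] has size 4 > 2, so it alone needs 4 colors.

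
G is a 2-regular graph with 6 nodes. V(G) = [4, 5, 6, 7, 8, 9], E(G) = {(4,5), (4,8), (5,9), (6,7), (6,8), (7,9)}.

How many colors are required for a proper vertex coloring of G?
χ(G) = 2

Clique number ω(G) = 2 (lower bound: χ ≥ ω).
The graph is bipartite (no odd cycle), so 2 colors suffice: χ(G) = 2.
A valid 2-coloring: color 1: [5, 7, 8]; color 2: [4, 6, 9].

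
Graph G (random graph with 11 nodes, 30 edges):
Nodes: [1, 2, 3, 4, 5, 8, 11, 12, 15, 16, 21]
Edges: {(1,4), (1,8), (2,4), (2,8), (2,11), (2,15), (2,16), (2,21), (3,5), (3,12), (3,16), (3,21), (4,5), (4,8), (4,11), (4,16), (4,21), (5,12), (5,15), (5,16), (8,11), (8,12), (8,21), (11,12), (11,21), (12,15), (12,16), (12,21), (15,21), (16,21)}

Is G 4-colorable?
No, G is not 4-colorable

The clique on vertices [2, 4, 8, 11, 21] has size 5 > 4, so it alone needs 5 colors.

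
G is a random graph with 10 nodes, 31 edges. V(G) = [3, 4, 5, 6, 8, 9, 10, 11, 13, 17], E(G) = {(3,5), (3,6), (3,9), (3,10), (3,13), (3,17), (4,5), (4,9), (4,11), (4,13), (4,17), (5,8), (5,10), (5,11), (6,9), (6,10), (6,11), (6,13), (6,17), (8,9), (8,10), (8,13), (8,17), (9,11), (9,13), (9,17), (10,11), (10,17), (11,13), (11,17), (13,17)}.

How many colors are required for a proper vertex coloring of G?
Clique number ω(G) = 5 (lower bound: χ ≥ ω).
The clique on [4, 9, 11, 13, 17] has size 5, forcing χ ≥ 5, and the coloring below uses 5 colors, so χ(G) = 5.
A valid 5-coloring: color 1: [5, 17]; color 2: [3, 8, 11]; color 3: [10, 13]; color 4: [9]; color 5: [4, 6].

χ(G) = 5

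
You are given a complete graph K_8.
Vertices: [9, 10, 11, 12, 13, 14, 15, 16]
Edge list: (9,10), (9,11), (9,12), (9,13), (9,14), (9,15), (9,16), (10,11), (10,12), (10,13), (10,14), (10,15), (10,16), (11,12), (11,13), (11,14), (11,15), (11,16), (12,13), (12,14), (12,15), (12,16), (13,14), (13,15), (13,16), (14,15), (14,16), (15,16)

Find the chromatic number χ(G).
Clique number ω(G) = 8 (lower bound: χ ≥ ω).
The clique on [9, 10, 11, 12, 13, 14, 15, 16] has size 8, forcing χ ≥ 8, and the coloring below uses 8 colors, so χ(G) = 8.
A valid 8-coloring: color 1: [12]; color 2: [14]; color 3: [13]; color 4: [15]; color 5: [11]; color 6: [10]; color 7: [9]; color 8: [16].

χ(G) = 8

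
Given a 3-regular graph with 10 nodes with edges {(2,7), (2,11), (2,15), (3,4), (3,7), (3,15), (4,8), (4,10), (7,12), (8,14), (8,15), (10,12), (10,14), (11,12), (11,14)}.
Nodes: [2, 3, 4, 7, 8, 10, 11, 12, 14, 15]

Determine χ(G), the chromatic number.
Clique number ω(G) = 2 (lower bound: χ ≥ ω).
Odd cycle [12, 10, 4, 8, 15, 2, 11] needs 3 colors (χ ≥ 3).
The coloring below uses 3 colors, so χ(G) = 3.
A valid 3-coloring: color 1: [2, 3, 8, 12]; color 2: [7, 10, 11, 15]; color 3: [4, 14].

χ(G) = 3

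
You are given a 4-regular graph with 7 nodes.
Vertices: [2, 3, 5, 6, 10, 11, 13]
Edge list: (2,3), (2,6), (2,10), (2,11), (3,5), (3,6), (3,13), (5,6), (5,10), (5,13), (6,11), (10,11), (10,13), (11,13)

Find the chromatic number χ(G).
Clique number ω(G) = 3 (lower bound: χ ≥ ω).
Suppose a proper 3-coloring c exists. The clique [2, 3, 6] takes 3 distinct colors; by symmetry let c(2) = 1, c(3) = 2, c(6) = 3.
- Vertex 5: neighbors [3, 6] already have colors [2, 3] ⇒ c(5) = 1.
- Vertex 11: neighbors [2, 6] already have colors [1, 3] ⇒ c(11) = 2.
- Vertex 10: neighbors [2, 11] already have colors [1, 2] ⇒ c(10) = 3.
- Vertex 13: neighbors [5, 3, 10] already have colors [1, 2, 3] — all 3 colors blocked. Contradiction.
The forced assignments end in a contradiction, so G has no proper 3-coloring (χ ≥ 4).
The coloring below uses 4 colors, so χ(G) = 4.
A valid 4-coloring: color 1: [3, 10]; color 2: [2, 5]; color 3: [6, 13]; color 4: [11].

χ(G) = 4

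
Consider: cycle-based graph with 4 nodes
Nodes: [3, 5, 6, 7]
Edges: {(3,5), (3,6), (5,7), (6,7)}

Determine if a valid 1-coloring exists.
No, G is not 1-colorable

Edge (3,5) forces its endpoints to differ, so 1 color is not enough.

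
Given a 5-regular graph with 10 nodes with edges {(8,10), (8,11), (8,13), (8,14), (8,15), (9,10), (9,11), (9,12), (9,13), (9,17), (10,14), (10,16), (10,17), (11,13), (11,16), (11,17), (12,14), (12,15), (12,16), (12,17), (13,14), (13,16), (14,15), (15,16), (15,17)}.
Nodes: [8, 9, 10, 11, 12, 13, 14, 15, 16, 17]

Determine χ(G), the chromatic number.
Clique number ω(G) = 3 (lower bound: χ ≥ ω).
Suppose a proper 3-coloring c exists. The clique [8, 10, 14] takes 3 distinct colors; by symmetry let c(8) = 1, c(10) = 2, c(14) = 3.
- Vertex 13: neighbors [8, 14] already have colors [1, 3] ⇒ c(13) = 2.
- Vertex 11: neighbors [8, 13] already have colors [1, 2] ⇒ c(11) = 3.
- Vertex 15: neighbors [8, 14] already have colors [1, 3] ⇒ c(15) = 2.
- Vertex 12: neighbors [15, 14] already have colors [2, 3] ⇒ c(12) = 1.
- Vertex 9: neighbors [12, 10, 11] already have colors [1, 2, 3] — all 3 colors blocked. Contradiction.
The forced assignments end in a contradiction, so G has no proper 3-coloring (χ ≥ 4).
The coloring below uses 4 colors, so χ(G) = 4.
A valid 4-coloring: color 1: [14, 16, 17]; color 2: [10, 13, 15]; color 3: [8, 9]; color 4: [11, 12].

χ(G) = 4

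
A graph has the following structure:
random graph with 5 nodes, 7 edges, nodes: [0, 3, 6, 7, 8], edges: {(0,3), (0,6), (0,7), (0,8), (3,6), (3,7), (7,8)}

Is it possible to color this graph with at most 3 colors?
A valid 3-coloring: color 1: [0]; color 2: [3, 8]; color 3: [6, 7].
(χ(G) = 3 ≤ 3.)

Yes, G is 3-colorable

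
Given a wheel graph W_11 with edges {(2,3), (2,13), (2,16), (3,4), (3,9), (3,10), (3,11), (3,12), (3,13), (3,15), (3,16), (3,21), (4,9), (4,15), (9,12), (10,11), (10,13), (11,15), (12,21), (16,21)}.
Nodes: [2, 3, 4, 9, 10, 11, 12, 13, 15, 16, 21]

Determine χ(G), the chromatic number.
Clique number ω(G) = 3 (lower bound: χ ≥ ω).
The clique on [2, 3, 16] has size 3, forcing χ ≥ 3, and the coloring below uses 3 colors, so χ(G) = 3.
A valid 3-coloring: color 1: [3]; color 2: [2, 9, 10, 15, 21]; color 3: [4, 11, 12, 13, 16].

χ(G) = 3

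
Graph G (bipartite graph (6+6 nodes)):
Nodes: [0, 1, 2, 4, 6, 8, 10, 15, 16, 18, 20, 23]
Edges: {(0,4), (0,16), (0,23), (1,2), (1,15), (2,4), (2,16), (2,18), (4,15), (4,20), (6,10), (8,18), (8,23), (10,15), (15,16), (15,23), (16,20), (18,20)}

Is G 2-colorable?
A valid 2-coloring: color 1: [0, 2, 6, 8, 15, 20]; color 2: [1, 4, 10, 16, 18, 23].
(χ(G) = 2 ≤ 2.)

Yes, G is 2-colorable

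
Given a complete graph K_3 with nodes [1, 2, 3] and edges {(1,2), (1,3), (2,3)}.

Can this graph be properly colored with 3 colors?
A valid 3-coloring: color 1: [1]; color 2: [3]; color 3: [2].
(χ(G) = 3 ≤ 3.)

Yes, G is 3-colorable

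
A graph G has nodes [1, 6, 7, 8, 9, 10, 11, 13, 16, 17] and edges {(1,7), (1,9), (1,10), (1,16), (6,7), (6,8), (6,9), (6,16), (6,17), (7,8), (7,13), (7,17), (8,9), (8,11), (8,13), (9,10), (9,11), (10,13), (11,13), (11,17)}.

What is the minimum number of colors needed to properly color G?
χ(G) = 4

Clique number ω(G) = 3 (lower bound: χ ≥ ω).
Odd cycle [13, 11, 9, 6, 7] needs 3 colors (χ ≥ 3).
Vertex 8 is adjacent to every vertex of [6, 7, 9, 11, 13], which already need 3 colors among themselves, so 8 needs a new color (χ ≥ 4).
The coloring below uses 4 colors, so χ(G) = 4.
A valid 4-coloring: color 1: [6, 10, 11]; color 2: [7, 9, 16]; color 3: [1, 8, 17]; color 4: [13].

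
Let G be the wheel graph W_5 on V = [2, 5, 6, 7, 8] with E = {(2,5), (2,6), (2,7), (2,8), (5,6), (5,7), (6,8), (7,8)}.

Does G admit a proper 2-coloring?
No, G is not 2-colorable

The clique on vertices [2, 6, 8] has size 3 > 2, so it alone needs 3 colors.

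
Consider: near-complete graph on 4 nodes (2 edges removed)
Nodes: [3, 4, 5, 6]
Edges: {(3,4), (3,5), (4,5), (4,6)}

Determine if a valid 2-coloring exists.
The clique on vertices [3, 4, 5] has size 3 > 2, so it alone needs 3 colors.

No, G is not 2-colorable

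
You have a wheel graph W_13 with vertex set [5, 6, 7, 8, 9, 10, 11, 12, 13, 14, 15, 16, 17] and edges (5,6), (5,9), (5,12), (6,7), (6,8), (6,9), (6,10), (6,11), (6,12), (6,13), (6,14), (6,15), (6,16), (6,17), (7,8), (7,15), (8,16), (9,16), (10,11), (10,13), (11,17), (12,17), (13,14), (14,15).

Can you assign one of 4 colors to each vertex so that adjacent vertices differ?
A valid 4-coloring: color 1: [6]; color 2: [5, 7, 10, 14, 16, 17]; color 3: [8, 9, 11, 12, 13, 15].
(χ(G) = 3 ≤ 4.)

Yes, G is 4-colorable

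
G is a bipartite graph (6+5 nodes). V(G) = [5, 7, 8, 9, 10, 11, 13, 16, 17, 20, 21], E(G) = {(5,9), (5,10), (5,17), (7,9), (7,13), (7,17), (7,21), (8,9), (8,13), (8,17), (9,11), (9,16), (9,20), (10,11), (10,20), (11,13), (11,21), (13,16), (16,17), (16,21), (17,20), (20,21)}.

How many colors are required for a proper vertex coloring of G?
Clique number ω(G) = 2 (lower bound: χ ≥ ω).
The graph is bipartite (no odd cycle), so 2 colors suffice: χ(G) = 2.
A valid 2-coloring: color 1: [9, 10, 13, 17, 21]; color 2: [5, 7, 8, 11, 16, 20].

χ(G) = 2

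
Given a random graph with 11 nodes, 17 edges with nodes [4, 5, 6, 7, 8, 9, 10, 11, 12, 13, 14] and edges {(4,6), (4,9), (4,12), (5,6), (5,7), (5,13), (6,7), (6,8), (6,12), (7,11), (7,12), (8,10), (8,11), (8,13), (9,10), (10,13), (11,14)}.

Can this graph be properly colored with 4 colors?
A valid 4-coloring: color 1: [6, 9, 11, 13]; color 2: [4, 7, 8, 14]; color 3: [5, 10, 12].
(χ(G) = 3 ≤ 4.)

Yes, G is 4-colorable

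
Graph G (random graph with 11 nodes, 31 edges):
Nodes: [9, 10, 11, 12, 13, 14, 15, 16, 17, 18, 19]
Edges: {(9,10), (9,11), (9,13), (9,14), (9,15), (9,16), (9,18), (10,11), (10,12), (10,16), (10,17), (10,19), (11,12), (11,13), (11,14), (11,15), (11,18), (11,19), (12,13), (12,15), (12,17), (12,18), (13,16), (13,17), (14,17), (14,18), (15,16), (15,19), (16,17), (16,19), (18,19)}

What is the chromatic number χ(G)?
χ(G) = 4

Clique number ω(G) = 4 (lower bound: χ ≥ ω).
The clique on [9, 11, 14, 18] has size 4, forcing χ ≥ 4, and the coloring below uses 4 colors, so χ(G) = 4.
A valid 4-coloring: color 1: [11, 16]; color 2: [9, 12, 19]; color 3: [10, 13, 14, 15]; color 4: [17, 18].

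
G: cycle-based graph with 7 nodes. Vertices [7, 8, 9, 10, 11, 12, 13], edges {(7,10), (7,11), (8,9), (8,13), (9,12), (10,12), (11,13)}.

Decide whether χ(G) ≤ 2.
No, G is not 2-colorable

Odd cycle [12, 9, 8, 13, 11, 7, 10] needs 3 colors (χ ≥ 3).
Hence χ(G) ≥ 3 > 2, so no proper 2-coloring exists.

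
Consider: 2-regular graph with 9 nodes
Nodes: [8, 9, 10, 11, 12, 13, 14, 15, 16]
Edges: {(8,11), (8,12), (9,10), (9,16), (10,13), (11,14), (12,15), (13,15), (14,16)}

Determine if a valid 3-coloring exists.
Yes, G is 3-colorable

A valid 3-coloring: color 1: [10, 11, 12, 16]; color 2: [8, 9, 13, 14]; color 3: [15].
(χ(G) = 3 ≤ 3.)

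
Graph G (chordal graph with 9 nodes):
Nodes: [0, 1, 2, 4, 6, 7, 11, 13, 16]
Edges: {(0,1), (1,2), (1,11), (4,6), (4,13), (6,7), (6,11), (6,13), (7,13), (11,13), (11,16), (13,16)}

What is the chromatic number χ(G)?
Clique number ω(G) = 3 (lower bound: χ ≥ ω).
The clique on [11, 13, 16] has size 3, forcing χ ≥ 3, and the coloring below uses 3 colors, so χ(G) = 3.
A valid 3-coloring: color 1: [1, 13]; color 2: [0, 2, 6, 16]; color 3: [4, 7, 11].

χ(G) = 3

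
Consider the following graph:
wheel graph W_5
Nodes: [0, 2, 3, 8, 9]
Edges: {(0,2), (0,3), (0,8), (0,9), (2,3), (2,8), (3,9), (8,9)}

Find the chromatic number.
χ(G) = 3

Clique number ω(G) = 3 (lower bound: χ ≥ ω).
The clique on [0, 8, 9] has size 3, forcing χ ≥ 3, and the coloring below uses 3 colors, so χ(G) = 3.
A valid 3-coloring: color 1: [0]; color 2: [2, 9]; color 3: [3, 8].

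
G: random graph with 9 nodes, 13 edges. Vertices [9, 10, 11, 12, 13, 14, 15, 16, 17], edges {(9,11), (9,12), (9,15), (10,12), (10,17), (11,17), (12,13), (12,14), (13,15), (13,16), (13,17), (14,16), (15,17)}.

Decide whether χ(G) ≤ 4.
A valid 4-coloring: color 1: [9, 10, 13, 14]; color 2: [12, 16, 17]; color 3: [11, 15].
(χ(G) = 3 ≤ 4.)

Yes, G is 4-colorable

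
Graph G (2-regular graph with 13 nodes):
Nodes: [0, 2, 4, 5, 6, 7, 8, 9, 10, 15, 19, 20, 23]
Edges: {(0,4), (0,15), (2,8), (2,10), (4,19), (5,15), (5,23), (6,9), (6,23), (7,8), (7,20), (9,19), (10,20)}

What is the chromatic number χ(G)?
Clique number ω(G) = 2 (lower bound: χ ≥ ω).
Odd cycle [7, 8, 2, 10, 20] needs 3 colors (χ ≥ 3).
The coloring below uses 3 colors, so χ(G) = 3.
A valid 3-coloring: color 1: [0, 5, 6, 8, 10, 19]; color 2: [2, 4, 7, 9, 15, 23]; color 3: [20].

χ(G) = 3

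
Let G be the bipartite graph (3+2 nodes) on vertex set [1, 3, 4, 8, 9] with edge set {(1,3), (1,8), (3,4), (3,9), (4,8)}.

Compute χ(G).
χ(G) = 2

Clique number ω(G) = 2 (lower bound: χ ≥ ω).
The graph is bipartite (no odd cycle), so 2 colors suffice: χ(G) = 2.
A valid 2-coloring: color 1: [3, 8]; color 2: [1, 4, 9].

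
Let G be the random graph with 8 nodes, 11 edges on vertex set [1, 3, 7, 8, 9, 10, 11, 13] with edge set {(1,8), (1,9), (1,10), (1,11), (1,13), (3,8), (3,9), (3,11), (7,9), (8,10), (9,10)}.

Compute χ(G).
Clique number ω(G) = 3 (lower bound: χ ≥ ω).
The clique on [1, 8, 10] has size 3, forcing χ ≥ 3, and the coloring below uses 3 colors, so χ(G) = 3.
A valid 3-coloring: color 1: [1, 3, 7]; color 2: [8, 9, 11, 13]; color 3: [10].

χ(G) = 3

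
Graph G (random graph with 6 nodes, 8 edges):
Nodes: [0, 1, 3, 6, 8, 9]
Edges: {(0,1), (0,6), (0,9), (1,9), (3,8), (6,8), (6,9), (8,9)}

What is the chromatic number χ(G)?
Clique number ω(G) = 3 (lower bound: χ ≥ ω).
The clique on [0, 1, 9] has size 3, forcing χ ≥ 3, and the coloring below uses 3 colors, so χ(G) = 3.
A valid 3-coloring: color 1: [3, 9]; color 2: [1, 6]; color 3: [0, 8].

χ(G) = 3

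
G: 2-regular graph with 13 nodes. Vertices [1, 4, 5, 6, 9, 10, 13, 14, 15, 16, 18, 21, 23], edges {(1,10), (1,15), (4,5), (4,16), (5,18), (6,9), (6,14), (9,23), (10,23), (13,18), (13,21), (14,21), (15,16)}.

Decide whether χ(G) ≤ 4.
A valid 4-coloring: color 1: [1, 5, 6, 13, 16, 23]; color 2: [4, 9, 10, 15, 18, 21]; color 3: [14].
(χ(G) = 3 ≤ 4.)

Yes, G is 4-colorable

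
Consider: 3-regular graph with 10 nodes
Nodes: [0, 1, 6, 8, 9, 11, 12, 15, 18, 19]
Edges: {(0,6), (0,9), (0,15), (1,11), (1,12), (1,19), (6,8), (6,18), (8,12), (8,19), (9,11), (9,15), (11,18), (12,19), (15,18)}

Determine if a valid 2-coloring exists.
The clique on vertices [0, 9, 15] has size 3 > 2, so it alone needs 3 colors.

No, G is not 2-colorable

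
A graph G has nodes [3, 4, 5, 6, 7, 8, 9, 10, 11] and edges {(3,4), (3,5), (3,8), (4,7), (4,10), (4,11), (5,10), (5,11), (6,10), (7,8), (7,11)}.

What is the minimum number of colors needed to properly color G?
Clique number ω(G) = 3 (lower bound: χ ≥ ω).
The clique on [4, 7, 11] has size 3, forcing χ ≥ 3, and the coloring below uses 3 colors, so χ(G) = 3.
A valid 3-coloring: color 1: [4, 5, 6, 8, 9]; color 2: [3, 10, 11]; color 3: [7].

χ(G) = 3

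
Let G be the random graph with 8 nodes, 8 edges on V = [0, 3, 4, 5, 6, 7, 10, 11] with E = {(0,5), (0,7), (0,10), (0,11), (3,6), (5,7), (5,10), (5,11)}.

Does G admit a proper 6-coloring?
A valid 6-coloring: color 1: [3, 4, 5]; color 2: [0, 6]; color 3: [7, 10, 11].
(χ(G) = 3 ≤ 6.)

Yes, G is 6-colorable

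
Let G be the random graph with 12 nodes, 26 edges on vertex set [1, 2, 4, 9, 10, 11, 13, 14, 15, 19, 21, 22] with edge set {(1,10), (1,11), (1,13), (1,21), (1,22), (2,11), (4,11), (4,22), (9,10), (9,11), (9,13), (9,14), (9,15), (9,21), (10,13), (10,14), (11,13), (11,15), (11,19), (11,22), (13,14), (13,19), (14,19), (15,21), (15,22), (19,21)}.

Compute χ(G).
Clique number ω(G) = 4 (lower bound: χ ≥ ω).
The clique on [9, 10, 13, 14] has size 4, forcing χ ≥ 4, and the coloring below uses 4 colors, so χ(G) = 4.
A valid 4-coloring: color 1: [10, 11, 21]; color 2: [1, 2, 4, 9, 19]; color 3: [13, 15]; color 4: [14, 22].

χ(G) = 4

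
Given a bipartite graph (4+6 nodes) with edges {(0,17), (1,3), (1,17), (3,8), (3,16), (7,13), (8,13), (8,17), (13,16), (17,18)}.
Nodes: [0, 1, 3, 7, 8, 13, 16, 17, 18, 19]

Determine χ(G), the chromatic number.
χ(G) = 2

Clique number ω(G) = 2 (lower bound: χ ≥ ω).
The graph is bipartite (no odd cycle), so 2 colors suffice: χ(G) = 2.
A valid 2-coloring: color 1: [3, 13, 17, 19]; color 2: [0, 1, 7, 8, 16, 18].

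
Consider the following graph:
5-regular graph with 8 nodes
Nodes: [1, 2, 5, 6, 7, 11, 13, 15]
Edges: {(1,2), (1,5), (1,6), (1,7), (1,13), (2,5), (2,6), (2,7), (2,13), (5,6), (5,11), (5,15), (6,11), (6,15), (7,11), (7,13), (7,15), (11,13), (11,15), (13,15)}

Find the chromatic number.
Clique number ω(G) = 4 (lower bound: χ ≥ ω).
The clique on [1, 2, 5, 6] has size 4, forcing χ ≥ 4, and the coloring below uses 4 colors, so χ(G) = 4.
A valid 4-coloring: color 1: [2, 11]; color 2: [6, 13]; color 3: [5, 7]; color 4: [1, 15].

χ(G) = 4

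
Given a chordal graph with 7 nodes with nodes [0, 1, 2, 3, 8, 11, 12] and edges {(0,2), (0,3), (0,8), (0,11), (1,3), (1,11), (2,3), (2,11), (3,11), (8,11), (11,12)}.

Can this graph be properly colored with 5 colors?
A valid 5-coloring: color 1: [11]; color 2: [3, 8, 12]; color 3: [0, 1]; color 4: [2].
(χ(G) = 4 ≤ 5.)

Yes, G is 5-colorable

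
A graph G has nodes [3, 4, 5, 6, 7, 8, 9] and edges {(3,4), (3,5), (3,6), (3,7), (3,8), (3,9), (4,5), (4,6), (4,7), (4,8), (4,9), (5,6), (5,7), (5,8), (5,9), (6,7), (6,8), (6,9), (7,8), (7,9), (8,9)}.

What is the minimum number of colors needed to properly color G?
χ(G) = 7

Clique number ω(G) = 7 (lower bound: χ ≥ ω).
The clique on [3, 4, 5, 6, 7, 8, 9] has size 7, forcing χ ≥ 7, and the coloring below uses 7 colors, so χ(G) = 7.
A valid 7-coloring: color 1: [3]; color 2: [8]; color 3: [5]; color 4: [9]; color 5: [4]; color 6: [6]; color 7: [7].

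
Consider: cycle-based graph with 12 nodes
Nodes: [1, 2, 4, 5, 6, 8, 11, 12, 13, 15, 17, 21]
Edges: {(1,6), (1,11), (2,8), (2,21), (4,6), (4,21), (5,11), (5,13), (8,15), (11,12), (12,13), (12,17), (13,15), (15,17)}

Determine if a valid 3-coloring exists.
A valid 3-coloring: color 1: [1, 2, 4, 5, 12, 15]; color 2: [6, 8, 11, 13, 17, 21].
(χ(G) = 2 ≤ 3.)

Yes, G is 3-colorable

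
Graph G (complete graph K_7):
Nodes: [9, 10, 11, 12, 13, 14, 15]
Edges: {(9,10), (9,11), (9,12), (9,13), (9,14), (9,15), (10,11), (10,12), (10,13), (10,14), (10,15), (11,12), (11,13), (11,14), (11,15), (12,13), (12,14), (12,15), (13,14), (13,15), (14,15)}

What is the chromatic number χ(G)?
χ(G) = 7

Clique number ω(G) = 7 (lower bound: χ ≥ ω).
The clique on [9, 10, 11, 12, 13, 14, 15] has size 7, forcing χ ≥ 7, and the coloring below uses 7 colors, so χ(G) = 7.
A valid 7-coloring: color 1: [14]; color 2: [12]; color 3: [13]; color 4: [9]; color 5: [11]; color 6: [15]; color 7: [10].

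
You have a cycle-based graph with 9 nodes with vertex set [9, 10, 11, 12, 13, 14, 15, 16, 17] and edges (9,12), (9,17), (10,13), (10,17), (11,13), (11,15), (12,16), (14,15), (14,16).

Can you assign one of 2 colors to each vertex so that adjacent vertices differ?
No, G is not 2-colorable

Odd cycle [17, 10, 13, 11, 15, 14, 16, 12, 9] needs 3 colors (χ ≥ 3).
Hence χ(G) ≥ 3 > 2, so no proper 2-coloring exists.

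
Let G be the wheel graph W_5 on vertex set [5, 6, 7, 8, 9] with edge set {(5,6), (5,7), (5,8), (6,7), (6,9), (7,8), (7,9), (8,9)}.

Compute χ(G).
χ(G) = 3

Clique number ω(G) = 3 (lower bound: χ ≥ ω).
The clique on [7, 8, 9] has size 3, forcing χ ≥ 3, and the coloring below uses 3 colors, so χ(G) = 3.
A valid 3-coloring: color 1: [7]; color 2: [6, 8]; color 3: [5, 9].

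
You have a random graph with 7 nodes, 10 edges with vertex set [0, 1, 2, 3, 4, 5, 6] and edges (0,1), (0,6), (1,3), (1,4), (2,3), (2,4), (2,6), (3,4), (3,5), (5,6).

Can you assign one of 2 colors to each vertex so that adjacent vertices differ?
The clique on vertices [1, 3, 4] has size 3 > 2, so it alone needs 3 colors.

No, G is not 2-colorable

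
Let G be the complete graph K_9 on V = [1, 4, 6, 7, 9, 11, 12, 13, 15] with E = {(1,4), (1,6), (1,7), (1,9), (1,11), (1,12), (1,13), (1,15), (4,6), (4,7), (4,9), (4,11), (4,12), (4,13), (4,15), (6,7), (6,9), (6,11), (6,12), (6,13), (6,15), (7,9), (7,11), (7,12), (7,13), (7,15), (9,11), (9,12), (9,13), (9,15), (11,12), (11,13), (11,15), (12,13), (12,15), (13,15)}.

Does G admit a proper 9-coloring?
A valid 9-coloring: color 1: [4]; color 2: [7]; color 3: [1]; color 4: [11]; color 5: [15]; color 6: [9]; color 7: [12]; color 8: [6]; color 9: [13].
(χ(G) = 9 ≤ 9.)

Yes, G is 9-colorable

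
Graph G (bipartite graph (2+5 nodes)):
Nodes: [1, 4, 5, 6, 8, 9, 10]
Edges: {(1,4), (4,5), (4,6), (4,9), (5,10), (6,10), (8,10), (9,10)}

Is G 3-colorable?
Yes, G is 3-colorable

A valid 3-coloring: color 1: [4, 10]; color 2: [1, 5, 6, 8, 9].
(χ(G) = 2 ≤ 3.)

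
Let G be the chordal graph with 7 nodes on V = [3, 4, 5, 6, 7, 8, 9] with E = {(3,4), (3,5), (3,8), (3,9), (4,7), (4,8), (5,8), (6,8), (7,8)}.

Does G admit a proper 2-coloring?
The clique on vertices [3, 4, 8] has size 3 > 2, so it alone needs 3 colors.

No, G is not 2-colorable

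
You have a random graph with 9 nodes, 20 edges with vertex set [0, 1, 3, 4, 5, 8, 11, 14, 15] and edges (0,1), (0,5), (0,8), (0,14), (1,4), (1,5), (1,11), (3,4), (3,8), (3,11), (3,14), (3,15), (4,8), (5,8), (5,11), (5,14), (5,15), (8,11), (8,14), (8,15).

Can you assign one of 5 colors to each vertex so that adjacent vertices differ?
A valid 5-coloring: color 1: [1, 8]; color 2: [3, 5]; color 3: [0, 4, 11, 15]; color 4: [14].
(χ(G) = 4 ≤ 5.)

Yes, G is 5-colorable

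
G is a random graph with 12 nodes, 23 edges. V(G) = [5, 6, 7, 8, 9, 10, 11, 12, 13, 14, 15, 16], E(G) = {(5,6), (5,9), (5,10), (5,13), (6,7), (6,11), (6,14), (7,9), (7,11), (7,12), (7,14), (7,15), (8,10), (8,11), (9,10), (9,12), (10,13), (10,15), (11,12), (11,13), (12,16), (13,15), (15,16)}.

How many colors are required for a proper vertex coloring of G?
χ(G) = 4

Clique number ω(G) = 3 (lower bound: χ ≥ ω).
Suppose a proper 3-coloring c exists. The clique [5, 9, 10] takes 3 distinct colors; by symmetry let c(5) = 1, c(9) = 2, c(10) = 3.
- Vertex 13: neighbors [5, 10] already have colors [1, 3] ⇒ c(13) = 2.
- Vertex 15: neighbors [13, 10] already have colors [2, 3] ⇒ c(15) = 1.
- Vertex 7: neighbors [15, 9] already have colors [1, 2] ⇒ c(7) = 3.
- Vertex 11: neighbors [13, 7] already have colors [2, 3] ⇒ c(11) = 1.
- Vertex 12: neighbors [11, 9, 7] already have colors [1, 2, 3] — all 3 colors blocked. Contradiction.
The forced assignments end in a contradiction, so G has no proper 3-coloring (χ ≥ 4).
The coloring below uses 4 colors, so χ(G) = 4.
A valid 4-coloring: color 1: [5, 7, 8, 16]; color 2: [9, 11, 14, 15]; color 3: [6, 10, 12]; color 4: [13].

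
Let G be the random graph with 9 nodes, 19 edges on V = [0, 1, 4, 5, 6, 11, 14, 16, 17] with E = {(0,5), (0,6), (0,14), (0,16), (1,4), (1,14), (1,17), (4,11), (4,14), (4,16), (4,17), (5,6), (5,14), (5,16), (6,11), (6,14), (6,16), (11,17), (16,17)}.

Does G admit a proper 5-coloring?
Yes, G is 5-colorable

A valid 5-coloring: color 1: [4, 6]; color 2: [1, 11, 16]; color 3: [14, 17]; color 4: [5]; color 5: [0].
(χ(G) = 4 ≤ 5.)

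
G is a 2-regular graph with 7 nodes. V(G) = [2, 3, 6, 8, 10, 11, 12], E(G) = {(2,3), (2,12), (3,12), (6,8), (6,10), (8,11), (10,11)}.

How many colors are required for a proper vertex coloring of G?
Clique number ω(G) = 3 (lower bound: χ ≥ ω).
The clique on [2, 3, 12] has size 3, forcing χ ≥ 3, and the coloring below uses 3 colors, so χ(G) = 3.
A valid 3-coloring: color 1: [3, 6, 11]; color 2: [8, 10, 12]; color 3: [2].

χ(G) = 3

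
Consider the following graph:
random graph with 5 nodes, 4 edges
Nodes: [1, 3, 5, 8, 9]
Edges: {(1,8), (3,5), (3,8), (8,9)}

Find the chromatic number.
Clique number ω(G) = 2 (lower bound: χ ≥ ω).
The graph is bipartite (no odd cycle), so 2 colors suffice: χ(G) = 2.
A valid 2-coloring: color 1: [5, 8]; color 2: [1, 3, 9].

χ(G) = 2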